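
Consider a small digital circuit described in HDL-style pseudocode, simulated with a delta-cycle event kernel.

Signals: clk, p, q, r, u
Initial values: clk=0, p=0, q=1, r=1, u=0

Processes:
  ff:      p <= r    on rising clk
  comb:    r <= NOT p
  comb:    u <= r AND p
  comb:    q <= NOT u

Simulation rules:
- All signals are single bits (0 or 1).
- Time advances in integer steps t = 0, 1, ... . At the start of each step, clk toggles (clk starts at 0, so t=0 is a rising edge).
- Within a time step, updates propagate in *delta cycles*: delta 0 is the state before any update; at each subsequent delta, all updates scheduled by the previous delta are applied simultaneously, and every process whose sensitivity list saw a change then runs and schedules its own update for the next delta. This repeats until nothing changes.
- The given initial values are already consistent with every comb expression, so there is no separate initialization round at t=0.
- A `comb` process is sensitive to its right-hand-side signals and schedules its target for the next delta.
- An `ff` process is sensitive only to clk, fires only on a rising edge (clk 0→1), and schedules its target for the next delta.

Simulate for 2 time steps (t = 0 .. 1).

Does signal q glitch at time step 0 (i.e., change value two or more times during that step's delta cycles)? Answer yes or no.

yes

[bits: clk,q,u,p,r]
t=0: Δ0=01001 Δ1=11001 Δ2=11011 Δ3=11110 Δ4=10010 Δ5=11010 | 5Δ
t=1: Δ0=11010 Δ1=01010 | 1Δ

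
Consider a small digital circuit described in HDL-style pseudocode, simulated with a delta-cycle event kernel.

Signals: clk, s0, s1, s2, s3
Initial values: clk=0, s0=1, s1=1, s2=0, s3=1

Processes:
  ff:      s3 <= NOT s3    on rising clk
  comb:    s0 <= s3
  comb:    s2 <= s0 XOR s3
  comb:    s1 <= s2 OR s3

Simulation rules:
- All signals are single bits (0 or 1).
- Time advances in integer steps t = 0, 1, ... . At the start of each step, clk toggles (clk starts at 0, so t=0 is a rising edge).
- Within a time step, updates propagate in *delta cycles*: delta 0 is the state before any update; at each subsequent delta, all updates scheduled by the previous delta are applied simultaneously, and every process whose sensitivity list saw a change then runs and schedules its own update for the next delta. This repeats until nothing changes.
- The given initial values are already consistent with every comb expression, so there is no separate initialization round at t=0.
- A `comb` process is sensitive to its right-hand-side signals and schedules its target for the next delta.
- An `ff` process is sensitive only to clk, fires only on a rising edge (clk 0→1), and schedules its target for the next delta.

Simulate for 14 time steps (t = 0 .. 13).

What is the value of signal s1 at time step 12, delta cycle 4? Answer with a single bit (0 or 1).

[bits: s3,s0,s1,s2,clk]
t=0: Δ0=11100 Δ1=11101 Δ2=01101 Δ3=00011 Δ4=00101 Δ5=00001 | 5Δ
t=1: Δ0=00001 Δ1=00000 | 1Δ
t=2: Δ0=00000 Δ1=00001 Δ2=10001 Δ3=11111 Δ4=11101 | 4Δ
t=3: Δ0=11101 Δ1=11100 | 1Δ
t=4: Δ0=11100 Δ1=11101 Δ2=01101 Δ3=00011 Δ4=00101 Δ5=00001 | 5Δ
t=5: Δ0=00001 Δ1=00000 | 1Δ
t=6: Δ0=00000 Δ1=00001 Δ2=10001 Δ3=11111 Δ4=11101 | 4Δ
t=7: Δ0=11101 Δ1=11100 | 1Δ
t=8: Δ0=11100 Δ1=11101 Δ2=01101 Δ3=00011 Δ4=00101 Δ5=00001 | 5Δ
t=9: Δ0=00001 Δ1=00000 | 1Δ
t=10: Δ0=00000 Δ1=00001 Δ2=10001 Δ3=11111 Δ4=11101 | 4Δ
t=11: Δ0=11101 Δ1=11100 | 1Δ
t=12: Δ0=11100 Δ1=11101 Δ2=01101 Δ3=00011 Δ4=00101 Δ5=00001 | 5Δ
t=13: Δ0=00001 Δ1=00000 | 1Δ

1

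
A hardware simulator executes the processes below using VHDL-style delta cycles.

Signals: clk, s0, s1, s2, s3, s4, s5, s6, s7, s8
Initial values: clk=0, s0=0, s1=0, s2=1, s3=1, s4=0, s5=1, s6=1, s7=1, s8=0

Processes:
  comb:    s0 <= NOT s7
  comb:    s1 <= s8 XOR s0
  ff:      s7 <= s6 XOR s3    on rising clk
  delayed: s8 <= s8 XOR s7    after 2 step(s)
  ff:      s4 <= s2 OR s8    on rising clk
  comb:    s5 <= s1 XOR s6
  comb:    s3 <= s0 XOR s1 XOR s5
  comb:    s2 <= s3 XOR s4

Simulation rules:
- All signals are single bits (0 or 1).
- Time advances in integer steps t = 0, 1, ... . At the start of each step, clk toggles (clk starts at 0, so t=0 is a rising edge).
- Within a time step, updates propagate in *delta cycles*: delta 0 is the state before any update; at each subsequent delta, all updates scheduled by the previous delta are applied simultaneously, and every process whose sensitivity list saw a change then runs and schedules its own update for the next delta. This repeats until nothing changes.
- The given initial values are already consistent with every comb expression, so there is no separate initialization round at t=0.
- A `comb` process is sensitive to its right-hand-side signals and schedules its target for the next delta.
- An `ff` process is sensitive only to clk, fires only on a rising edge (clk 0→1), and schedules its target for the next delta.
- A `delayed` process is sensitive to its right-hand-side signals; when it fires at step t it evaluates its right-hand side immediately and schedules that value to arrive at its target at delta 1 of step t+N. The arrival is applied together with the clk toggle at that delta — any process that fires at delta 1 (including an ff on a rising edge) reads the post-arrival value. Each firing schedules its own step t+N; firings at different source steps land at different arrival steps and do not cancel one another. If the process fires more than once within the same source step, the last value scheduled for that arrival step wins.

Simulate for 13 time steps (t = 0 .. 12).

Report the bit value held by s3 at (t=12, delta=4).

t0.Δ0 s4=0 clk=0 s2=1 s7=1 s8=0 s6=1 s5=1 s1=0 s3=1 s0=0
t0.Δ1 s4=0 clk=1 s2=1 s7=1 s8=0 s6=1 s5=1 s1=0 s3=1 s0=0
t0.Δ2 s4=1 clk=1 s2=1 s7=0 s8=0 s6=1 s5=1 s1=0 s3=1 s0=0
t0.Δ3 s4=1 clk=1 s2=0 s7=0 s8=0 s6=1 s5=1 s1=0 s3=1 s0=1
t0.Δ4 s4=1 clk=1 s2=0 s7=0 s8=0 s6=1 s5=1 s1=1 s3=0 s0=1
t0.Δ5 s4=1 clk=1 s2=1 s7=0 s8=0 s6=1 s5=0 s1=1 s3=1 s0=1
t0.Δ6 s4=1 clk=1 s2=0 s7=0 s8=0 s6=1 s5=0 s1=1 s3=0 s0=1
t0.Δ7 s4=1 clk=1 s2=1 s7=0 s8=0 s6=1 s5=0 s1=1 s3=0 s0=1
t1.Δ0 s4=1 clk=1 s2=1 s7=0 s8=0 s6=1 s5=0 s1=1 s3=0 s0=1
t1.Δ1 s4=1 clk=0 s2=1 s7=0 s8=0 s6=1 s5=0 s1=1 s3=0 s0=1
t2.Δ0 s4=1 clk=0 s2=1 s7=0 s8=0 s6=1 s5=0 s1=1 s3=0 s0=1
t2.Δ1 s4=1 clk=1 s2=1 s7=0 s8=0 s6=1 s5=0 s1=1 s3=0 s0=1
t2.Δ2 s4=1 clk=1 s2=1 s7=1 s8=0 s6=1 s5=0 s1=1 s3=0 s0=1
t2.Δ3 s4=1 clk=1 s2=1 s7=1 s8=0 s6=1 s5=0 s1=1 s3=0 s0=0
t2.Δ4 s4=1 clk=1 s2=1 s7=1 s8=0 s6=1 s5=0 s1=0 s3=1 s0=0
t2.Δ5 s4=1 clk=1 s2=0 s7=1 s8=0 s6=1 s5=1 s1=0 s3=0 s0=0
t2.Δ6 s4=1 clk=1 s2=1 s7=1 s8=0 s6=1 s5=1 s1=0 s3=1 s0=0
t2.Δ7 s4=1 clk=1 s2=0 s7=1 s8=0 s6=1 s5=1 s1=0 s3=1 s0=0
t3.Δ0 s4=1 clk=1 s2=0 s7=1 s8=0 s6=1 s5=1 s1=0 s3=1 s0=0
t3.Δ1 s4=1 clk=0 s2=0 s7=1 s8=0 s6=1 s5=1 s1=0 s3=1 s0=0
t4.Δ0 s4=1 clk=0 s2=0 s7=1 s8=0 s6=1 s5=1 s1=0 s3=1 s0=0
t4.Δ1 s4=1 clk=1 s2=0 s7=1 s8=1 s6=1 s5=1 s1=0 s3=1 s0=0
t4.Δ2 s4=1 clk=1 s2=0 s7=0 s8=1 s6=1 s5=1 s1=1 s3=1 s0=0
t4.Δ3 s4=1 clk=1 s2=0 s7=0 s8=1 s6=1 s5=0 s1=1 s3=0 s0=1
t4.Δ4 s4=1 clk=1 s2=1 s7=0 s8=1 s6=1 s5=0 s1=0 s3=0 s0=1
t4.Δ5 s4=1 clk=1 s2=1 s7=0 s8=1 s6=1 s5=1 s1=0 s3=1 s0=1
t4.Δ6 s4=1 clk=1 s2=0 s7=0 s8=1 s6=1 s5=1 s1=0 s3=0 s0=1
t4.Δ7 s4=1 clk=1 s2=1 s7=0 s8=1 s6=1 s5=1 s1=0 s3=0 s0=1
t5.Δ0 s4=1 clk=1 s2=1 s7=0 s8=1 s6=1 s5=1 s1=0 s3=0 s0=1
t5.Δ1 s4=1 clk=0 s2=1 s7=0 s8=1 s6=1 s5=1 s1=0 s3=0 s0=1
t6.Δ0 s4=1 clk=0 s2=1 s7=0 s8=1 s6=1 s5=1 s1=0 s3=0 s0=1
t6.Δ1 s4=1 clk=1 s2=1 s7=0 s8=1 s6=1 s5=1 s1=0 s3=0 s0=1
t6.Δ2 s4=1 clk=1 s2=1 s7=1 s8=1 s6=1 s5=1 s1=0 s3=0 s0=1
t6.Δ3 s4=1 clk=1 s2=1 s7=1 s8=1 s6=1 s5=1 s1=0 s3=0 s0=0
t6.Δ4 s4=1 clk=1 s2=1 s7=1 s8=1 s6=1 s5=1 s1=1 s3=1 s0=0
t6.Δ5 s4=1 clk=1 s2=0 s7=1 s8=1 s6=1 s5=0 s1=1 s3=0 s0=0
t6.Δ6 s4=1 clk=1 s2=1 s7=1 s8=1 s6=1 s5=0 s1=1 s3=1 s0=0
t6.Δ7 s4=1 clk=1 s2=0 s7=1 s8=1 s6=1 s5=0 s1=1 s3=1 s0=0
t7.Δ0 s4=1 clk=1 s2=0 s7=1 s8=1 s6=1 s5=0 s1=1 s3=1 s0=0
t7.Δ1 s4=1 clk=0 s2=0 s7=1 s8=1 s6=1 s5=0 s1=1 s3=1 s0=0
t8.Δ0 s4=1 clk=0 s2=0 s7=1 s8=1 s6=1 s5=0 s1=1 s3=1 s0=0
t8.Δ1 s4=1 clk=1 s2=0 s7=1 s8=0 s6=1 s5=0 s1=1 s3=1 s0=0
t8.Δ2 s4=0 clk=1 s2=0 s7=0 s8=0 s6=1 s5=0 s1=0 s3=1 s0=0
t8.Δ3 s4=0 clk=1 s2=1 s7=0 s8=0 s6=1 s5=1 s1=0 s3=0 s0=1
t8.Δ4 s4=0 clk=1 s2=0 s7=0 s8=0 s6=1 s5=1 s1=1 s3=0 s0=1
t8.Δ5 s4=0 clk=1 s2=0 s7=0 s8=0 s6=1 s5=0 s1=1 s3=1 s0=1
t8.Δ6 s4=0 clk=1 s2=1 s7=0 s8=0 s6=1 s5=0 s1=1 s3=0 s0=1
t8.Δ7 s4=0 clk=1 s2=0 s7=0 s8=0 s6=1 s5=0 s1=1 s3=0 s0=1
t9.Δ0 s4=0 clk=1 s2=0 s7=0 s8=0 s6=1 s5=0 s1=1 s3=0 s0=1
t9.Δ1 s4=0 clk=0 s2=0 s7=0 s8=0 s6=1 s5=0 s1=1 s3=0 s0=1
t10.Δ0 s4=0 clk=0 s2=0 s7=0 s8=0 s6=1 s5=0 s1=1 s3=0 s0=1
t10.Δ1 s4=0 clk=1 s2=0 s7=0 s8=0 s6=1 s5=0 s1=1 s3=0 s0=1
t10.Δ2 s4=0 clk=1 s2=0 s7=1 s8=0 s6=1 s5=0 s1=1 s3=0 s0=1
t10.Δ3 s4=0 clk=1 s2=0 s7=1 s8=0 s6=1 s5=0 s1=1 s3=0 s0=0
t10.Δ4 s4=0 clk=1 s2=0 s7=1 s8=0 s6=1 s5=0 s1=0 s3=1 s0=0
t10.Δ5 s4=0 clk=1 s2=1 s7=1 s8=0 s6=1 s5=1 s1=0 s3=0 s0=0
t10.Δ6 s4=0 clk=1 s2=0 s7=1 s8=0 s6=1 s5=1 s1=0 s3=1 s0=0
t10.Δ7 s4=0 clk=1 s2=1 s7=1 s8=0 s6=1 s5=1 s1=0 s3=1 s0=0
t11.Δ0 s4=0 clk=1 s2=1 s7=1 s8=0 s6=1 s5=1 s1=0 s3=1 s0=0
t11.Δ1 s4=0 clk=0 s2=1 s7=1 s8=0 s6=1 s5=1 s1=0 s3=1 s0=0
t12.Δ0 s4=0 clk=0 s2=1 s7=1 s8=0 s6=1 s5=1 s1=0 s3=1 s0=0
t12.Δ1 s4=0 clk=1 s2=1 s7=1 s8=1 s6=1 s5=1 s1=0 s3=1 s0=0
t12.Δ2 s4=1 clk=1 s2=1 s7=0 s8=1 s6=1 s5=1 s1=1 s3=1 s0=0
t12.Δ3 s4=1 clk=1 s2=0 s7=0 s8=1 s6=1 s5=0 s1=1 s3=0 s0=1
t12.Δ4 s4=1 clk=1 s2=1 s7=0 s8=1 s6=1 s5=0 s1=0 s3=0 s0=1
t12.Δ5 s4=1 clk=1 s2=1 s7=0 s8=1 s6=1 s5=1 s1=0 s3=1 s0=1
t12.Δ6 s4=1 clk=1 s2=0 s7=0 s8=1 s6=1 s5=1 s1=0 s3=0 s0=1
t12.Δ7 s4=1 clk=1 s2=1 s7=0 s8=1 s6=1 s5=1 s1=0 s3=0 s0=1

0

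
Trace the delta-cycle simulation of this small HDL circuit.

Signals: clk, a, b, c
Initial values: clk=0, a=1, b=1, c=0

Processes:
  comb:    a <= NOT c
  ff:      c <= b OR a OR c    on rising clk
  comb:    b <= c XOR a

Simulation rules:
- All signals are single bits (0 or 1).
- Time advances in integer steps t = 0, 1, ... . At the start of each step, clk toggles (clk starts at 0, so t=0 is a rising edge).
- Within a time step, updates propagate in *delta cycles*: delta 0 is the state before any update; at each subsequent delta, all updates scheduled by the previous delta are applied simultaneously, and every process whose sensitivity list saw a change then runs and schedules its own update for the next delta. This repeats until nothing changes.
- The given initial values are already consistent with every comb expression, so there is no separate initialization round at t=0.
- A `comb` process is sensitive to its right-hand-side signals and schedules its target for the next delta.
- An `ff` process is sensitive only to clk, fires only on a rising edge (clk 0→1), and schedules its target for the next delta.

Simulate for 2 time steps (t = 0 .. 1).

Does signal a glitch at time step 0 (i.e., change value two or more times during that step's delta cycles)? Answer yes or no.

no

[bits: c,a,b,clk]
t=0: Δ0=0110 Δ1=0111 Δ2=1111 Δ3=1001 Δ4=1011 | 4Δ
t=1: Δ0=1011 Δ1=1010 | 1Δ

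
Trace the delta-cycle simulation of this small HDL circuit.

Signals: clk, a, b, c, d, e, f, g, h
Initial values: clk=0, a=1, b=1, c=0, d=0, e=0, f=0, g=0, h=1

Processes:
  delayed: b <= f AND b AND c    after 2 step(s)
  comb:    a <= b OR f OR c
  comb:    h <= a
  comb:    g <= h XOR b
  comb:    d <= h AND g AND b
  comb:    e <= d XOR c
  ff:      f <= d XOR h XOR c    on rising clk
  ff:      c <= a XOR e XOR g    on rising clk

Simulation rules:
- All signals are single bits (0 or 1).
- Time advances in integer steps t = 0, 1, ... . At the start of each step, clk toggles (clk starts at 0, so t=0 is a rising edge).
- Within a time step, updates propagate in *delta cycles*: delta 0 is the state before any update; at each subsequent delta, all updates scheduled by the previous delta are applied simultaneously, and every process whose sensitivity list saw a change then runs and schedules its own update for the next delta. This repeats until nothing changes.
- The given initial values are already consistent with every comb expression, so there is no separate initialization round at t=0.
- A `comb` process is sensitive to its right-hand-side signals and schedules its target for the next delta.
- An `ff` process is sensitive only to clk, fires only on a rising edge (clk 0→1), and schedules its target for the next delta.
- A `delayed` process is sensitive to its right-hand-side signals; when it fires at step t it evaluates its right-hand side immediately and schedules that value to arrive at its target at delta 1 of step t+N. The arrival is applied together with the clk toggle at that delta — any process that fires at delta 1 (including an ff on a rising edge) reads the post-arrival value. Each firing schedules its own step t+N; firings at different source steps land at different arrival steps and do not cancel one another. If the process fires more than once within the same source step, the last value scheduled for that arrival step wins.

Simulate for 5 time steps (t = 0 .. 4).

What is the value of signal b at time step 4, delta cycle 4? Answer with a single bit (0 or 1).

0

t0.Δ0 b=1 g=0 c=0 h=1 e=0 d=0 a=1 f=0 clk=0
t0.Δ1 b=1 g=0 c=0 h=1 e=0 d=0 a=1 f=0 clk=1
t0.Δ2 b=1 g=0 c=1 h=1 e=0 d=0 a=1 f=1 clk=1
t0.Δ3 b=1 g=0 c=1 h=1 e=1 d=0 a=1 f=1 clk=1
t1.Δ0 b=1 g=0 c=1 h=1 e=1 d=0 a=1 f=1 clk=1
t1.Δ1 b=1 g=0 c=1 h=1 e=1 d=0 a=1 f=1 clk=0
t2.Δ0 b=1 g=0 c=1 h=1 e=1 d=0 a=1 f=1 clk=0
t2.Δ1 b=1 g=0 c=1 h=1 e=1 d=0 a=1 f=1 clk=1
t2.Δ2 b=1 g=0 c=0 h=1 e=1 d=0 a=1 f=0 clk=1
t2.Δ3 b=1 g=0 c=0 h=1 e=0 d=0 a=1 f=0 clk=1
t3.Δ0 b=1 g=0 c=0 h=1 e=0 d=0 a=1 f=0 clk=1
t3.Δ1 b=1 g=0 c=0 h=1 e=0 d=0 a=1 f=0 clk=0
t4.Δ0 b=1 g=0 c=0 h=1 e=0 d=0 a=1 f=0 clk=0
t4.Δ1 b=0 g=0 c=0 h=1 e=0 d=0 a=1 f=0 clk=1
t4.Δ2 b=0 g=1 c=1 h=1 e=0 d=0 a=0 f=1 clk=1
t4.Δ3 b=0 g=1 c=1 h=0 e=1 d=0 a=1 f=1 clk=1
t4.Δ4 b=0 g=0 c=1 h=1 e=1 d=0 a=1 f=1 clk=1
t4.Δ5 b=0 g=1 c=1 h=1 e=1 d=0 a=1 f=1 clk=1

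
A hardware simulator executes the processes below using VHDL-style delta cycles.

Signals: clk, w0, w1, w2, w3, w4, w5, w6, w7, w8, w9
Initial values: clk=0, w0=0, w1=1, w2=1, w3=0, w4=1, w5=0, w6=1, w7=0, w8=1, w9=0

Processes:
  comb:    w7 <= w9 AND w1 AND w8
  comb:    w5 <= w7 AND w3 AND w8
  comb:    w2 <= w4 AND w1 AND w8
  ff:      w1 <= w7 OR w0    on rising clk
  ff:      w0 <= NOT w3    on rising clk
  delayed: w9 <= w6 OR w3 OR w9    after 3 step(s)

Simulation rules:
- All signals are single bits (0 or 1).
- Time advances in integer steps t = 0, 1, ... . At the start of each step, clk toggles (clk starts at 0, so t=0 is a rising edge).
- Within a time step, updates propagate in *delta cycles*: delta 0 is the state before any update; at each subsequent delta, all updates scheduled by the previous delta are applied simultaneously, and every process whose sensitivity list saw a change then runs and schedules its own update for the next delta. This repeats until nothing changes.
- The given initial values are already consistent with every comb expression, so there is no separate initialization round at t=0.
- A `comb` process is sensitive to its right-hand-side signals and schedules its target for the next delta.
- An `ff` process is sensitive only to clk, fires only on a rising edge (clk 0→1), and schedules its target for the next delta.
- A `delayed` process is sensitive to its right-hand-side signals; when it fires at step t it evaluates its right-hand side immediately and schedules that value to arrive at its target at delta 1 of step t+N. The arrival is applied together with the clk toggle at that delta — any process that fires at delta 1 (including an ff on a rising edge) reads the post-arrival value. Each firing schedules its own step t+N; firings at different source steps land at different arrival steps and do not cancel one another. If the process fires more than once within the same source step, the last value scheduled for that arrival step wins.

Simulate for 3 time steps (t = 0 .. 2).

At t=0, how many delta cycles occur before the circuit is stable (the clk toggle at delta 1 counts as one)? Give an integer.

[bits: w3,w9,w7,clk,w5,w2,w8,w6,w1,w4,w0]
t=0: Δ0=00000111110 Δ1=00010111110 Δ2=00010111011 Δ3=00010011011 | 3Δ
t=1: Δ0=00010011011 Δ1=00000011011 | 1Δ
t=2: Δ0=00000011011 Δ1=00010011011 Δ2=00010011111 Δ3=00010111111 | 3Δ

3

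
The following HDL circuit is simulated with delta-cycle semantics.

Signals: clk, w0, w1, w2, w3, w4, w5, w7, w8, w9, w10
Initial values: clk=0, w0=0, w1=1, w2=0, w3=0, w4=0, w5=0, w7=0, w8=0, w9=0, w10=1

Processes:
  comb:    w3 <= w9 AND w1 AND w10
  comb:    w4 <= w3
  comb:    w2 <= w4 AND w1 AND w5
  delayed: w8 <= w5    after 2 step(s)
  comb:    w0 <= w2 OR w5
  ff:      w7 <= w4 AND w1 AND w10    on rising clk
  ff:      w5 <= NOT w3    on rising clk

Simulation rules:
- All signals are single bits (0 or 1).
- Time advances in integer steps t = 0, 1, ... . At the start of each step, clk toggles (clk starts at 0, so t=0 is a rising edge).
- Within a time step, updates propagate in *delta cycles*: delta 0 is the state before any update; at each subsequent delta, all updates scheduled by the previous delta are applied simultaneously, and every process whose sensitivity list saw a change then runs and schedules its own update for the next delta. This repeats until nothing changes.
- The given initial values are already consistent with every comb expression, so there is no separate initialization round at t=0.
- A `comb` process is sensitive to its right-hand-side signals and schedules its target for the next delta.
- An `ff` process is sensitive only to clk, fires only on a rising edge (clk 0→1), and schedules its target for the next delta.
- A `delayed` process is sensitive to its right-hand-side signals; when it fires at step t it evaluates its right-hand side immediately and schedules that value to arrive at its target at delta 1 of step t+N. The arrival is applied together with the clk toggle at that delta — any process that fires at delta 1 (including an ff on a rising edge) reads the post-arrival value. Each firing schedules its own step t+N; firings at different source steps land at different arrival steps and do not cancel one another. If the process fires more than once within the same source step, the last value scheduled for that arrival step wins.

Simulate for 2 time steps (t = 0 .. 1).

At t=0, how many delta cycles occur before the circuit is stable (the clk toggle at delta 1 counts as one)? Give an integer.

3

t=0 Δ0: w10=1 w1=1 w0=0 w7=0 w2=0 w8=0 w5=0 w4=0 w9=0 clk=0 w3=0
  Δ1: clk:0→1
  Δ2: w5:0→1
  Δ3: w0:0→1
  (3Δ to stable)
t=1 Δ0: w10=1 w1=1 w0=1 w7=0 w2=0 w8=0 w5=1 w4=0 w9=0 clk=1 w3=0
  Δ1: clk:1→0
  (1Δ to stable)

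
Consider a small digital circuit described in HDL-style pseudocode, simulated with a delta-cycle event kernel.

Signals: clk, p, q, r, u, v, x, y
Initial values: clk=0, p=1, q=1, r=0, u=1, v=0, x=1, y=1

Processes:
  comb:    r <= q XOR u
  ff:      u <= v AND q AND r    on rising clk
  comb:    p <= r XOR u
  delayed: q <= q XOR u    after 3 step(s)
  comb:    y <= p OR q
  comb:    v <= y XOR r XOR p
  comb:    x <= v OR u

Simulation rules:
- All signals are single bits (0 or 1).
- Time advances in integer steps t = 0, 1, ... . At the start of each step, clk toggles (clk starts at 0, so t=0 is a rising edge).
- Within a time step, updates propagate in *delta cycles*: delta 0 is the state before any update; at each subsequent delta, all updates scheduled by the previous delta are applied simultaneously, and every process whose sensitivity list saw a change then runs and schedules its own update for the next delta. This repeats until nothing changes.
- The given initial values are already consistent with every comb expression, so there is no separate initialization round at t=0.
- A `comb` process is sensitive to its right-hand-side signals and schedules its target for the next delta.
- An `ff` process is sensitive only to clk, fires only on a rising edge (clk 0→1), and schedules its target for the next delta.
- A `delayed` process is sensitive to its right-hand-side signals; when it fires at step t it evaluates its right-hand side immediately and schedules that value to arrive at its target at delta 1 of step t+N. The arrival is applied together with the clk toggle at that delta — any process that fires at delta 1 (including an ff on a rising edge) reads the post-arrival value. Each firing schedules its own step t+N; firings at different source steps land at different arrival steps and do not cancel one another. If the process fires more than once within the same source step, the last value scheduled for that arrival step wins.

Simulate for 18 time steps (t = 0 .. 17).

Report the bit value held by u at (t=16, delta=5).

t=0 Δ0: u=1 clk=0 y=1 v=0 q=1 x=1 p=1 r=0
  Δ1: clk:0→1
  Δ2: u:1→0
  Δ3: x:1→0, p:1→0, r:0→1
  Δ4: p:0→1
  Δ5: v:0→1
  Δ6: x:0→1
  (6Δ to stable)
t=1 Δ0: u=0 clk=1 y=1 v=1 q=1 x=1 p=1 r=1
  Δ1: clk:1→0
  (1Δ to stable)
t=2 Δ0: u=0 clk=0 y=1 v=1 q=1 x=1 p=1 r=1
  Δ1: clk:0→1
  Δ2: u:0→1
  Δ3: p:1→0, r:1→0
  Δ4: p:0→1
  Δ5: v:1→0
  (5Δ to stable)
t=3 Δ0: u=1 clk=1 y=1 v=0 q=1 x=1 p=1 r=0
  Δ1: clk:1→0
  (1Δ to stable)
t=4 Δ0: u=1 clk=0 y=1 v=0 q=1 x=1 p=1 r=0
  Δ1: clk:0→1
  Δ2: u:1→0
  Δ3: x:1→0, p:1→0, r:0→1
  Δ4: p:0→1
  Δ5: v:0→1
  Δ6: x:0→1
  (6Δ to stable)
t=5 Δ0: u=0 clk=1 y=1 v=1 q=1 x=1 p=1 r=1
  Δ1: clk:1→0, q:1→0
  Δ2: r:1→0
  Δ3: v:1→0, p:1→0
  Δ4: y:1→0, v:0→1, x:1→0
  Δ5: v:1→0, x:0→1
  Δ6: x:1→0
  (6Δ to stable)
t=6 Δ0: u=0 clk=0 y=0 v=0 q=0 x=0 p=0 r=0
  Δ1: clk:0→1
  (1Δ to stable)
t=7 Δ0: u=0 clk=1 y=0 v=0 q=0 x=0 p=0 r=0
  Δ1: clk:1→0, q:0→1
  Δ2: y:0→1, r:0→1
  Δ3: p:0→1
  Δ4: v:0→1
  Δ5: x:0→1
  (5Δ to stable)
t=8 Δ0: u=0 clk=0 y=1 v=1 q=1 x=1 p=1 r=1
  Δ1: clk:0→1, q:1→0
  Δ2: r:1→0
  Δ3: v:1→0, p:1→0
  Δ4: y:1→0, v:0→1, x:1→0
  Δ5: v:1→0, x:0→1
  Δ6: x:1→0
  (6Δ to stable)
t=9 Δ0: u=0 clk=1 y=0 v=0 q=0 x=0 p=0 r=0
  Δ1: clk:1→0
  (1Δ to stable)
t=10 Δ0: u=0 clk=0 y=0 v=0 q=0 x=0 p=0 r=0
  Δ1: clk:0→1, q:0→1
  Δ2: y:0→1, r:0→1
  Δ3: p:0→1
  Δ4: v:0→1
  Δ5: x:0→1
  (5Δ to stable)
t=11 Δ0: u=0 clk=1 y=1 v=1 q=1 x=1 p=1 r=1
  Δ1: clk:1→0, q:1→0
  Δ2: r:1→0
  Δ3: v:1→0, p:1→0
  Δ4: y:1→0, v:0→1, x:1→0
  Δ5: v:1→0, x:0→1
  Δ6: x:1→0
  (6Δ to stable)
t=12 Δ0: u=0 clk=0 y=0 v=0 q=0 x=0 p=0 r=0
  Δ1: clk:0→1
  (1Δ to stable)
t=13 Δ0: u=0 clk=1 y=0 v=0 q=0 x=0 p=0 r=0
  Δ1: clk:1→0, q:0→1
  Δ2: y:0→1, r:0→1
  Δ3: p:0→1
  Δ4: v:0→1
  Δ5: x:0→1
  (5Δ to stable)
t=14 Δ0: u=0 clk=0 y=1 v=1 q=1 x=1 p=1 r=1
  Δ1: clk:0→1, q:1→0
  Δ2: r:1→0
  Δ3: v:1→0, p:1→0
  Δ4: y:1→0, v:0→1, x:1→0
  Δ5: v:1→0, x:0→1
  Δ6: x:1→0
  (6Δ to stable)
t=15 Δ0: u=0 clk=1 y=0 v=0 q=0 x=0 p=0 r=0
  Δ1: clk:1→0
  (1Δ to stable)
t=16 Δ0: u=0 clk=0 y=0 v=0 q=0 x=0 p=0 r=0
  Δ1: clk:0→1, q:0→1
  Δ2: y:0→1, r:0→1
  Δ3: p:0→1
  Δ4: v:0→1
  Δ5: x:0→1
  (5Δ to stable)
t=17 Δ0: u=0 clk=1 y=1 v=1 q=1 x=1 p=1 r=1
  Δ1: clk:1→0, q:1→0
  Δ2: r:1→0
  Δ3: v:1→0, p:1→0
  Δ4: y:1→0, v:0→1, x:1→0
  Δ5: v:1→0, x:0→1
  Δ6: x:1→0
  (6Δ to stable)

0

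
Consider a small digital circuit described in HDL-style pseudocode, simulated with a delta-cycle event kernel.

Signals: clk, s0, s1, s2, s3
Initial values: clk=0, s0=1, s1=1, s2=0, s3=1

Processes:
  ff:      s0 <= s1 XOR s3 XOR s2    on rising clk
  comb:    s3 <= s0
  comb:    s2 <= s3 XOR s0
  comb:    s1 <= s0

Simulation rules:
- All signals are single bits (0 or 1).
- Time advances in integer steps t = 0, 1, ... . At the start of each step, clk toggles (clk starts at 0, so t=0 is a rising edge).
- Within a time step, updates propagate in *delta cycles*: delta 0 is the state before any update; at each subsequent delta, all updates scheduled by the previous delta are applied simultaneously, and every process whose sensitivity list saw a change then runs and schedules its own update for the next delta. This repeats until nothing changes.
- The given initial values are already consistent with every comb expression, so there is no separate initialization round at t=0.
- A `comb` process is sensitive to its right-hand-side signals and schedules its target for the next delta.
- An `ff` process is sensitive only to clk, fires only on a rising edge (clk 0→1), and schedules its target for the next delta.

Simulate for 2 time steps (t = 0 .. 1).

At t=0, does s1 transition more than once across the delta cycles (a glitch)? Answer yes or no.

t0.Δ0 s2=0 clk=0 s3=1 s0=1 s1=1
t0.Δ1 s2=0 clk=1 s3=1 s0=1 s1=1
t0.Δ2 s2=0 clk=1 s3=1 s0=0 s1=1
t0.Δ3 s2=1 clk=1 s3=0 s0=0 s1=0
t0.Δ4 s2=0 clk=1 s3=0 s0=0 s1=0
t1.Δ0 s2=0 clk=1 s3=0 s0=0 s1=0
t1.Δ1 s2=0 clk=0 s3=0 s0=0 s1=0

no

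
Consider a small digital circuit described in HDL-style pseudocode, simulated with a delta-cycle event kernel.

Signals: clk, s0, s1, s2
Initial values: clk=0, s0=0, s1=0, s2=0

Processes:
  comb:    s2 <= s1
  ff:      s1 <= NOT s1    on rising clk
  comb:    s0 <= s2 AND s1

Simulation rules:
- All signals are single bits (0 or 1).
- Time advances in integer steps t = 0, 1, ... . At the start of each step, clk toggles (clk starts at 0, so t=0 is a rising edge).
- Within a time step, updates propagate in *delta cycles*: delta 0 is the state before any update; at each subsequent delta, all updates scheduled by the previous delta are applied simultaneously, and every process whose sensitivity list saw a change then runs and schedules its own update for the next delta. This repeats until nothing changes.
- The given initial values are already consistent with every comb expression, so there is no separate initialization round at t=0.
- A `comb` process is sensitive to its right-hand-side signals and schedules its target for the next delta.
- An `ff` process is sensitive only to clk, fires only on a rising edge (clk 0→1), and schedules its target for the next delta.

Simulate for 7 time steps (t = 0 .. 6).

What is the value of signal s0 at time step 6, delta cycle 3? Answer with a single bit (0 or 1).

0

[bits: s1,s0,clk,s2]
t=0: Δ0=0000 Δ1=0010 Δ2=1010 Δ3=1011 Δ4=1111 | 4Δ
t=1: Δ0=1111 Δ1=1101 | 1Δ
t=2: Δ0=1101 Δ1=1111 Δ2=0111 Δ3=0010 | 3Δ
t=3: Δ0=0010 Δ1=0000 | 1Δ
t=4: Δ0=0000 Δ1=0010 Δ2=1010 Δ3=1011 Δ4=1111 | 4Δ
t=5: Δ0=1111 Δ1=1101 | 1Δ
t=6: Δ0=1101 Δ1=1111 Δ2=0111 Δ3=0010 | 3Δ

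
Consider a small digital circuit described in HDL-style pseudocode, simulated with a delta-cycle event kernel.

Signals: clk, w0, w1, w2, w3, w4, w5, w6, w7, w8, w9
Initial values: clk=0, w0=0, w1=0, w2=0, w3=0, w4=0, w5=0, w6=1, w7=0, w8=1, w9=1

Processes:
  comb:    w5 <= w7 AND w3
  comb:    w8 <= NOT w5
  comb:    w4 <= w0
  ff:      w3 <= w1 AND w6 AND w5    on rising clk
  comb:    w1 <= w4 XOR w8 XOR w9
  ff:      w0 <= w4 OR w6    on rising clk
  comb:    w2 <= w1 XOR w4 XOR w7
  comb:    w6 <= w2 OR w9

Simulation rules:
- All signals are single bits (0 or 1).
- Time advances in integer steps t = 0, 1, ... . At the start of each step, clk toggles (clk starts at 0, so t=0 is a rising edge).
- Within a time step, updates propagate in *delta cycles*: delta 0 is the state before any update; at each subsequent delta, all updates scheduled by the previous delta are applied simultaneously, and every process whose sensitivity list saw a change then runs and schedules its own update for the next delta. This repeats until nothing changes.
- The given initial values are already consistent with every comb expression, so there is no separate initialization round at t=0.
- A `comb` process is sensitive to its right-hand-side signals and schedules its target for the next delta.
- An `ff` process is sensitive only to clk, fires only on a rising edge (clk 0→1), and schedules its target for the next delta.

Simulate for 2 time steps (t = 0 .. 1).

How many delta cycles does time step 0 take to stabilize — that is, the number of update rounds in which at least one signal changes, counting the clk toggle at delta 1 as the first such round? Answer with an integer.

t0.Δ0 w5=0 w3=0 w1=0 w6=1 w4=0 clk=0 w8=1 w2=0 w0=0 w9=1 w7=0
t0.Δ1 w5=0 w3=0 w1=0 w6=1 w4=0 clk=1 w8=1 w2=0 w0=0 w9=1 w7=0
t0.Δ2 w5=0 w3=0 w1=0 w6=1 w4=0 clk=1 w8=1 w2=0 w0=1 w9=1 w7=0
t0.Δ3 w5=0 w3=0 w1=0 w6=1 w4=1 clk=1 w8=1 w2=0 w0=1 w9=1 w7=0
t0.Δ4 w5=0 w3=0 w1=1 w6=1 w4=1 clk=1 w8=1 w2=1 w0=1 w9=1 w7=0
t0.Δ5 w5=0 w3=0 w1=1 w6=1 w4=1 clk=1 w8=1 w2=0 w0=1 w9=1 w7=0
t1.Δ0 w5=0 w3=0 w1=1 w6=1 w4=1 clk=1 w8=1 w2=0 w0=1 w9=1 w7=0
t1.Δ1 w5=0 w3=0 w1=1 w6=1 w4=1 clk=0 w8=1 w2=0 w0=1 w9=1 w7=0

5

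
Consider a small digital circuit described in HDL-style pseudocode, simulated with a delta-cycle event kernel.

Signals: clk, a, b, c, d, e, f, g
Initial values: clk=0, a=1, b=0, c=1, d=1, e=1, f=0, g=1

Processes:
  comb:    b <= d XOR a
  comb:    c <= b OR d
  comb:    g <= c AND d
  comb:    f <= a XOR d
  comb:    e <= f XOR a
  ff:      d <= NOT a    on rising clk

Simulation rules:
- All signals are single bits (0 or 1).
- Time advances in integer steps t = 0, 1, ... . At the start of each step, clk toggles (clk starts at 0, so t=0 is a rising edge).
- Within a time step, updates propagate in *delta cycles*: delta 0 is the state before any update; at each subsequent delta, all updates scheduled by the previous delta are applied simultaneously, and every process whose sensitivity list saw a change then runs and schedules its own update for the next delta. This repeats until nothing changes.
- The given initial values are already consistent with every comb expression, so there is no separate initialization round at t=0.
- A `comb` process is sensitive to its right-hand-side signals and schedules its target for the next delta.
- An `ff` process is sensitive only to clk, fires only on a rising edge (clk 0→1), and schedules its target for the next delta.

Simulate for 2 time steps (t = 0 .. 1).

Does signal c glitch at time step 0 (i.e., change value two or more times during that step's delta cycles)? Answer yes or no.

t0.Δ0 f=0 e=1 d=1 a=1 b=0 c=1 g=1 clk=0
t0.Δ1 f=0 e=1 d=1 a=1 b=0 c=1 g=1 clk=1
t0.Δ2 f=0 e=1 d=0 a=1 b=0 c=1 g=1 clk=1
t0.Δ3 f=1 e=1 d=0 a=1 b=1 c=0 g=0 clk=1
t0.Δ4 f=1 e=0 d=0 a=1 b=1 c=1 g=0 clk=1
t1.Δ0 f=1 e=0 d=0 a=1 b=1 c=1 g=0 clk=1
t1.Δ1 f=1 e=0 d=0 a=1 b=1 c=1 g=0 clk=0

yes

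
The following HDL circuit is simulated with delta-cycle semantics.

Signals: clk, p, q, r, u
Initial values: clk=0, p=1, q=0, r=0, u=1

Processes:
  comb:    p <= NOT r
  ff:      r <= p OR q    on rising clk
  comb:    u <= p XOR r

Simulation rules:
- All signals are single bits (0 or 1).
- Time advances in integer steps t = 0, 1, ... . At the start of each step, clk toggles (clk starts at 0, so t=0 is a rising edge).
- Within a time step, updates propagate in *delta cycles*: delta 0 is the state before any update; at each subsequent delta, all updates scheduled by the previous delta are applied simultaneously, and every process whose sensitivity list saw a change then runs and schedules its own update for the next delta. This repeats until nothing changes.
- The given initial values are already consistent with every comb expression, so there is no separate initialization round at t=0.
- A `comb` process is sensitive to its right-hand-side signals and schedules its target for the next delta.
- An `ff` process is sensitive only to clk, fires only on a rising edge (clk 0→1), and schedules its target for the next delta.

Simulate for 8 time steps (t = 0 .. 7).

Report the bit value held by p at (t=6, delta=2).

0

[bits: u,q,p,r,clk]
t=0: Δ0=10100 Δ1=10101 Δ2=10111 Δ3=00011 Δ4=10011 | 4Δ
t=1: Δ0=10011 Δ1=10010 | 1Δ
t=2: Δ0=10010 Δ1=10011 Δ2=10001 Δ3=00101 Δ4=10101 | 4Δ
t=3: Δ0=10101 Δ1=10100 | 1Δ
t=4: Δ0=10100 Δ1=10101 Δ2=10111 Δ3=00011 Δ4=10011 | 4Δ
t=5: Δ0=10011 Δ1=10010 | 1Δ
t=6: Δ0=10010 Δ1=10011 Δ2=10001 Δ3=00101 Δ4=10101 | 4Δ
t=7: Δ0=10101 Δ1=10100 | 1Δ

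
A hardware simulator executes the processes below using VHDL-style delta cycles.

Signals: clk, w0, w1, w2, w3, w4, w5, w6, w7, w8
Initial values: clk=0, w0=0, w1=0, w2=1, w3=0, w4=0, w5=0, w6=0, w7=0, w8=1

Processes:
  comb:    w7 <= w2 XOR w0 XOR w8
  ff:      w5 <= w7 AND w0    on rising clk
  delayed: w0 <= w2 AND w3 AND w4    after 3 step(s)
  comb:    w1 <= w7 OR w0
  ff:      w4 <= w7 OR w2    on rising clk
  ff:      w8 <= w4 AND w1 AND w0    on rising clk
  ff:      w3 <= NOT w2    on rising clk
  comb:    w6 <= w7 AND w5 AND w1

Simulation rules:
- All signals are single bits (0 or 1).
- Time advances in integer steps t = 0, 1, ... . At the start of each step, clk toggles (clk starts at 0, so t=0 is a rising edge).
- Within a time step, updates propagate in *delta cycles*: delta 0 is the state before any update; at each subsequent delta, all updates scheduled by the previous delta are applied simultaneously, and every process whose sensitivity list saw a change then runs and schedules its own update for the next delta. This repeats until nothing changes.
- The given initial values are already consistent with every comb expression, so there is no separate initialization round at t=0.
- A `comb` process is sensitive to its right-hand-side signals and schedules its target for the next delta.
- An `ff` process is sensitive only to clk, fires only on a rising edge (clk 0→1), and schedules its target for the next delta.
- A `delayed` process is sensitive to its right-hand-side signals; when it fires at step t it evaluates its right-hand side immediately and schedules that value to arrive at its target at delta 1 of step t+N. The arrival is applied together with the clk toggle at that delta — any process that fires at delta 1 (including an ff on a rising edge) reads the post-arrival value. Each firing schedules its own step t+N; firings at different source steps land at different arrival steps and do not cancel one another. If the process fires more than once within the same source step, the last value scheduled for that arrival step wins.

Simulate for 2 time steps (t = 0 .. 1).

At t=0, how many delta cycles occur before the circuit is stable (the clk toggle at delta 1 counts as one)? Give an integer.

t0.Δ0 w1=0 w2=1 w8=1 w3=0 clk=0 w0=0 w5=0 w4=0 w6=0 w7=0
t0.Δ1 w1=0 w2=1 w8=1 w3=0 clk=1 w0=0 w5=0 w4=0 w6=0 w7=0
t0.Δ2 w1=0 w2=1 w8=0 w3=0 clk=1 w0=0 w5=0 w4=1 w6=0 w7=0
t0.Δ3 w1=0 w2=1 w8=0 w3=0 clk=1 w0=0 w5=0 w4=1 w6=0 w7=1
t0.Δ4 w1=1 w2=1 w8=0 w3=0 clk=1 w0=0 w5=0 w4=1 w6=0 w7=1
t1.Δ0 w1=1 w2=1 w8=0 w3=0 clk=1 w0=0 w5=0 w4=1 w6=0 w7=1
t1.Δ1 w1=1 w2=1 w8=0 w3=0 clk=0 w0=0 w5=0 w4=1 w6=0 w7=1

4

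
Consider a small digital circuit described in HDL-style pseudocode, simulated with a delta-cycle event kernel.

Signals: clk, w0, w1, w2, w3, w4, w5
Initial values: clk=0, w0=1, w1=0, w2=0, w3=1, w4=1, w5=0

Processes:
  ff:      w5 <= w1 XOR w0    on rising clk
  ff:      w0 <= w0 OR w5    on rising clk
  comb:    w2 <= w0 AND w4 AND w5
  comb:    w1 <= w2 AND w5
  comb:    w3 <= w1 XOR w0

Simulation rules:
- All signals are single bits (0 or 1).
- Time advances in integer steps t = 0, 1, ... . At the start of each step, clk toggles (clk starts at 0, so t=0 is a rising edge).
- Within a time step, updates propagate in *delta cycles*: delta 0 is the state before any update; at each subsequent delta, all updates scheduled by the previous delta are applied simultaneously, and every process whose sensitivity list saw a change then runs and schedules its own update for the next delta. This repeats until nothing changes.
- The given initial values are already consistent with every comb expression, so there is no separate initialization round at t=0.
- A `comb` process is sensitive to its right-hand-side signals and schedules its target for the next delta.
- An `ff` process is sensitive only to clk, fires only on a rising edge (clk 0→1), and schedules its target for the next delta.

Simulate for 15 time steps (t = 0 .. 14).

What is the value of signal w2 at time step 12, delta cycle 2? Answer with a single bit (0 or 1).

t0.Δ0 w4=1 w5=0 w1=0 w3=1 w0=1 w2=0 clk=0
t0.Δ1 w4=1 w5=0 w1=0 w3=1 w0=1 w2=0 clk=1
t0.Δ2 w4=1 w5=1 w1=0 w3=1 w0=1 w2=0 clk=1
t0.Δ3 w4=1 w5=1 w1=0 w3=1 w0=1 w2=1 clk=1
t0.Δ4 w4=1 w5=1 w1=1 w3=1 w0=1 w2=1 clk=1
t0.Δ5 w4=1 w5=1 w1=1 w3=0 w0=1 w2=1 clk=1
t1.Δ0 w4=1 w5=1 w1=1 w3=0 w0=1 w2=1 clk=1
t1.Δ1 w4=1 w5=1 w1=1 w3=0 w0=1 w2=1 clk=0
t2.Δ0 w4=1 w5=1 w1=1 w3=0 w0=1 w2=1 clk=0
t2.Δ1 w4=1 w5=1 w1=1 w3=0 w0=1 w2=1 clk=1
t2.Δ2 w4=1 w5=0 w1=1 w3=0 w0=1 w2=1 clk=1
t2.Δ3 w4=1 w5=0 w1=0 w3=0 w0=1 w2=0 clk=1
t2.Δ4 w4=1 w5=0 w1=0 w3=1 w0=1 w2=0 clk=1
t3.Δ0 w4=1 w5=0 w1=0 w3=1 w0=1 w2=0 clk=1
t3.Δ1 w4=1 w5=0 w1=0 w3=1 w0=1 w2=0 clk=0
t4.Δ0 w4=1 w5=0 w1=0 w3=1 w0=1 w2=0 clk=0
t4.Δ1 w4=1 w5=0 w1=0 w3=1 w0=1 w2=0 clk=1
t4.Δ2 w4=1 w5=1 w1=0 w3=1 w0=1 w2=0 clk=1
t4.Δ3 w4=1 w5=1 w1=0 w3=1 w0=1 w2=1 clk=1
t4.Δ4 w4=1 w5=1 w1=1 w3=1 w0=1 w2=1 clk=1
t4.Δ5 w4=1 w5=1 w1=1 w3=0 w0=1 w2=1 clk=1
t5.Δ0 w4=1 w5=1 w1=1 w3=0 w0=1 w2=1 clk=1
t5.Δ1 w4=1 w5=1 w1=1 w3=0 w0=1 w2=1 clk=0
t6.Δ0 w4=1 w5=1 w1=1 w3=0 w0=1 w2=1 clk=0
t6.Δ1 w4=1 w5=1 w1=1 w3=0 w0=1 w2=1 clk=1
t6.Δ2 w4=1 w5=0 w1=1 w3=0 w0=1 w2=1 clk=1
t6.Δ3 w4=1 w5=0 w1=0 w3=0 w0=1 w2=0 clk=1
t6.Δ4 w4=1 w5=0 w1=0 w3=1 w0=1 w2=0 clk=1
t7.Δ0 w4=1 w5=0 w1=0 w3=1 w0=1 w2=0 clk=1
t7.Δ1 w4=1 w5=0 w1=0 w3=1 w0=1 w2=0 clk=0
t8.Δ0 w4=1 w5=0 w1=0 w3=1 w0=1 w2=0 clk=0
t8.Δ1 w4=1 w5=0 w1=0 w3=1 w0=1 w2=0 clk=1
t8.Δ2 w4=1 w5=1 w1=0 w3=1 w0=1 w2=0 clk=1
t8.Δ3 w4=1 w5=1 w1=0 w3=1 w0=1 w2=1 clk=1
t8.Δ4 w4=1 w5=1 w1=1 w3=1 w0=1 w2=1 clk=1
t8.Δ5 w4=1 w5=1 w1=1 w3=0 w0=1 w2=1 clk=1
t9.Δ0 w4=1 w5=1 w1=1 w3=0 w0=1 w2=1 clk=1
t9.Δ1 w4=1 w5=1 w1=1 w3=0 w0=1 w2=1 clk=0
t10.Δ0 w4=1 w5=1 w1=1 w3=0 w0=1 w2=1 clk=0
t10.Δ1 w4=1 w5=1 w1=1 w3=0 w0=1 w2=1 clk=1
t10.Δ2 w4=1 w5=0 w1=1 w3=0 w0=1 w2=1 clk=1
t10.Δ3 w4=1 w5=0 w1=0 w3=0 w0=1 w2=0 clk=1
t10.Δ4 w4=1 w5=0 w1=0 w3=1 w0=1 w2=0 clk=1
t11.Δ0 w4=1 w5=0 w1=0 w3=1 w0=1 w2=0 clk=1
t11.Δ1 w4=1 w5=0 w1=0 w3=1 w0=1 w2=0 clk=0
t12.Δ0 w4=1 w5=0 w1=0 w3=1 w0=1 w2=0 clk=0
t12.Δ1 w4=1 w5=0 w1=0 w3=1 w0=1 w2=0 clk=1
t12.Δ2 w4=1 w5=1 w1=0 w3=1 w0=1 w2=0 clk=1
t12.Δ3 w4=1 w5=1 w1=0 w3=1 w0=1 w2=1 clk=1
t12.Δ4 w4=1 w5=1 w1=1 w3=1 w0=1 w2=1 clk=1
t12.Δ5 w4=1 w5=1 w1=1 w3=0 w0=1 w2=1 clk=1
t13.Δ0 w4=1 w5=1 w1=1 w3=0 w0=1 w2=1 clk=1
t13.Δ1 w4=1 w5=1 w1=1 w3=0 w0=1 w2=1 clk=0
t14.Δ0 w4=1 w5=1 w1=1 w3=0 w0=1 w2=1 clk=0
t14.Δ1 w4=1 w5=1 w1=1 w3=0 w0=1 w2=1 clk=1
t14.Δ2 w4=1 w5=0 w1=1 w3=0 w0=1 w2=1 clk=1
t14.Δ3 w4=1 w5=0 w1=0 w3=0 w0=1 w2=0 clk=1
t14.Δ4 w4=1 w5=0 w1=0 w3=1 w0=1 w2=0 clk=1

0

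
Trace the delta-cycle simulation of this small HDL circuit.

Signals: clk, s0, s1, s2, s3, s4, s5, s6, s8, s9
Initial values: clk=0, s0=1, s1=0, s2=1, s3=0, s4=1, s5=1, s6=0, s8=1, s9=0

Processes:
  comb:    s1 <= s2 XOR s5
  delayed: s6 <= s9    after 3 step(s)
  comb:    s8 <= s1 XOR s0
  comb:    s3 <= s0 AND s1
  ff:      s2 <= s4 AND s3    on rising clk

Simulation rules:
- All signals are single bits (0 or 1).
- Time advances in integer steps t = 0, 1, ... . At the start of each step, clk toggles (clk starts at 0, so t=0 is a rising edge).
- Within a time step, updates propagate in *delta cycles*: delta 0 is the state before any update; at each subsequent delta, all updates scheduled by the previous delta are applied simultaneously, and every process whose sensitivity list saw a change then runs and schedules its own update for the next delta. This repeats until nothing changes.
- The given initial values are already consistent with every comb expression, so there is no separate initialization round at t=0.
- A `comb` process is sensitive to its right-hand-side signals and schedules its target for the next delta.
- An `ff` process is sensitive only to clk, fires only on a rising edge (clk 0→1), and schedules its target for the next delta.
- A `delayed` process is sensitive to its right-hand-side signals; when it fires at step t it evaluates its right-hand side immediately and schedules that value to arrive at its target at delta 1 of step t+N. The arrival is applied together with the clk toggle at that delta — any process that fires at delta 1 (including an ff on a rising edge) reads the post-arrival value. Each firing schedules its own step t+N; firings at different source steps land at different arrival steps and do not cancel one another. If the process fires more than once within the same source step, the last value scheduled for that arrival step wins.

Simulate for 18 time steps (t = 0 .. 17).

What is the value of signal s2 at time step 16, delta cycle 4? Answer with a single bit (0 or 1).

[bits: s4,s1,s0,s9,s8,s3,s6,clk,s2,s5]
t=0: Δ0=1010100011 Δ1=1010100111 Δ2=1010100101 Δ3=1110100101 Δ4=1110010101 | 4Δ
t=1: Δ0=1110010101 Δ1=1110010001 | 1Δ
t=2: Δ0=1110010001 Δ1=1110010101 Δ2=1110010111 Δ3=1010010111 Δ4=1010100111 | 4Δ
t=3: Δ0=1010100111 Δ1=1010100011 | 1Δ
t=4: Δ0=1010100011 Δ1=1010100111 Δ2=1010100101 Δ3=1110100101 Δ4=1110010101 | 4Δ
t=5: Δ0=1110010101 Δ1=1110010001 | 1Δ
t=6: Δ0=1110010001 Δ1=1110010101 Δ2=1110010111 Δ3=1010010111 Δ4=1010100111 | 4Δ
t=7: Δ0=1010100111 Δ1=1010100011 | 1Δ
t=8: Δ0=1010100011 Δ1=1010100111 Δ2=1010100101 Δ3=1110100101 Δ4=1110010101 | 4Δ
t=9: Δ0=1110010101 Δ1=1110010001 | 1Δ
t=10: Δ0=1110010001 Δ1=1110010101 Δ2=1110010111 Δ3=1010010111 Δ4=1010100111 | 4Δ
t=11: Δ0=1010100111 Δ1=1010100011 | 1Δ
t=12: Δ0=1010100011 Δ1=1010100111 Δ2=1010100101 Δ3=1110100101 Δ4=1110010101 | 4Δ
t=13: Δ0=1110010101 Δ1=1110010001 | 1Δ
t=14: Δ0=1110010001 Δ1=1110010101 Δ2=1110010111 Δ3=1010010111 Δ4=1010100111 | 4Δ
t=15: Δ0=1010100111 Δ1=1010100011 | 1Δ
t=16: Δ0=1010100011 Δ1=1010100111 Δ2=1010100101 Δ3=1110100101 Δ4=1110010101 | 4Δ
t=17: Δ0=1110010101 Δ1=1110010001 | 1Δ

0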